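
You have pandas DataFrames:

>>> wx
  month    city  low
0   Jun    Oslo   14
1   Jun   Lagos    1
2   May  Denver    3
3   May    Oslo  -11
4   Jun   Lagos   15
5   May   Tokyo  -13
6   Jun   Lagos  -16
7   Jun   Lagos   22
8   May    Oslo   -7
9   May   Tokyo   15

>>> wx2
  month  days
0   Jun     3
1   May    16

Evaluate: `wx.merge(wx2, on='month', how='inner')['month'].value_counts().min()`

5

merge on 'month' (how='inner') → 10 rows:
  month    city  low  days
0   Jun    Oslo   14     3
1   Jun   Lagos    1     3
2   May  Denver    3    16
3   May    Oslo  -11    16
4   Jun   Lagos   15     3
5   May   Tokyo  -13    16
6   Jun   Lagos  -16     3
7   Jun   Lagos   22     3
8   May    Oslo   -7    16
9   May   Tokyo   15    16
value_counts of month:
month
Jun    5
May    5
Name: count, dtype: int64
The min of the resulting series is 5.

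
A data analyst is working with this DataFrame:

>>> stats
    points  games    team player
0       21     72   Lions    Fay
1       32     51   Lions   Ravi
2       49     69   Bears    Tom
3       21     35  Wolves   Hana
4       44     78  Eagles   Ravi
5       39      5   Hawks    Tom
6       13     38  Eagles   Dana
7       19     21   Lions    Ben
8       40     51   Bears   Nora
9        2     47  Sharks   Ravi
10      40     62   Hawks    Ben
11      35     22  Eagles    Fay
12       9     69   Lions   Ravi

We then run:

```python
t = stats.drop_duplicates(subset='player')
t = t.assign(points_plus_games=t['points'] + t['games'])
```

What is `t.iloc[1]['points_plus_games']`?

83

drop duplicate player (keep=first):
   points  games    team player
0      21     72   Lions    Fay
1      32     51   Lions   Ravi
2      49     69   Bears    Tom
3      21     35  Wolves   Hana
6      13     38  Eagles   Dana
7      19     21   Lions    Ben
8      40     51   Bears   Nora
add column points_plus_games = t['points'] + t['games']:
   points  games    team player  points_plus_games
0      21     72   Lions    Fay                 93
1      32     51   Lions   Ravi                 83
2      49     69   Bears    Tom                118
3      21     35  Wolves   Hana                 56
6      13     38  Eagles   Dana                 51
7      19     21   Lions    Ben                 40
8      40     51   Bears   Nora                 91
value at position 1, column 'points_plus_games' → 83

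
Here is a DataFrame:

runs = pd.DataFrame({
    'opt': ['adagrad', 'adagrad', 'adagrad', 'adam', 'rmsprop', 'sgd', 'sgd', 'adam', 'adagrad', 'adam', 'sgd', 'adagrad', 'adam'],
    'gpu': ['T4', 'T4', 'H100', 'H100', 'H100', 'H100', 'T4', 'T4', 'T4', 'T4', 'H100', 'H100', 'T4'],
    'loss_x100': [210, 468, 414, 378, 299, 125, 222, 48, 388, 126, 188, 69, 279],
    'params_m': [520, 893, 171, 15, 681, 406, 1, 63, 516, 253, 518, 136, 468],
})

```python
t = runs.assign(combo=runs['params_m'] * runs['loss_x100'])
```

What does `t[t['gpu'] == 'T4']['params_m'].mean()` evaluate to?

add column combo = runs['params_m'] * runs['loss_x100']:
        opt   gpu  loss_x100  params_m   combo
0   adagrad    T4        210       520  109200
1   adagrad    T4        468       893  417924
2   adagrad  H100        414       171   70794
3      adam  H100        378        15    5670
4   rmsprop  H100        299       681  203619
5       sgd  H100        125       406   50750
6       sgd    T4        222         1     222
7      adam    T4         48        63    3024
8   adagrad    T4        388       516  200208
9      adam    T4        126       253   31878
10      sgd  H100        188       518   97384
11  adagrad  H100         69       136    9384
12     adam    T4        279       468  130572
filter rows where gpu == 'T4':
        opt gpu  loss_x100  params_m   combo
0   adagrad  T4        210       520  109200
1   adagrad  T4        468       893  417924
6       sgd  T4        222         1     222
7      adam  T4         48        63    3024
8   adagrad  T4        388       516  200208
9      adam  T4        126       253   31878
12     adam  T4        279       468  130572
The mean of column 'params_m' is 387.714285714.

387.714285714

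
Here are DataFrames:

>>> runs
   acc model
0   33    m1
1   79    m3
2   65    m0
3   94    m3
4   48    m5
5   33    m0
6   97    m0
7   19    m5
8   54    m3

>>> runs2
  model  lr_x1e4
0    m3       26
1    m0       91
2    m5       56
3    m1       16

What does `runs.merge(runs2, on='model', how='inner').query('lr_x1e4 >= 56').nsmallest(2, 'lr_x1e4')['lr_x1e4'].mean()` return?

merge on 'model' (how='inner') → 9 rows:
   acc model  lr_x1e4
0   33    m1       16
1   79    m3       26
2   65    m0       91
3   94    m3       26
4   48    m5       56
5   33    m0       91
6   97    m0       91
7   19    m5       56
8   54    m3       26
filter rows where lr_x1e4 >= 56:
   acc model  lr_x1e4
2   65    m0       91
4   48    m5       56
5   33    m0       91
6   97    m0       91
7   19    m5       56
take 2 rows with smallest lr_x1e4:
   acc model  lr_x1e4
4   48    m5       56
7   19    m5       56

56.0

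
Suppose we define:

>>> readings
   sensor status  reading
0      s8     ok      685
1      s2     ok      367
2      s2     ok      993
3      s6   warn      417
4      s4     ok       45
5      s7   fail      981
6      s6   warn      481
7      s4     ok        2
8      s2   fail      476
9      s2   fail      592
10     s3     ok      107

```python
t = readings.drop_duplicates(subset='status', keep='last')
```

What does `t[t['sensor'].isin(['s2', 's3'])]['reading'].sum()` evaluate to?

699

drop duplicate status (keep=last):
   sensor status  reading
6      s6   warn      481
9      s2   fail      592
10     s3     ok      107
filter rows where sensor in ['s2', 's3']:
   sensor status  reading
9      s2   fail      592
10     s3     ok      107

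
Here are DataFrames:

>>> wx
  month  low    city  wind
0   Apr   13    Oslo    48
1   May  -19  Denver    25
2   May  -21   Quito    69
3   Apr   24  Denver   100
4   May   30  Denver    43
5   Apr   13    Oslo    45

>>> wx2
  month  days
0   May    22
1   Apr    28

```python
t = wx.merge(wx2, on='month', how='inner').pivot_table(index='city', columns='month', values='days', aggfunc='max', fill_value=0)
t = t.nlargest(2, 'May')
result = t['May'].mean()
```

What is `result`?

merge on 'month' (how='inner') → 6 rows:
  month  low    city  wind  days
0   Apr   13    Oslo    48    28
1   May  -19  Denver    25    22
2   May  -21   Quito    69    22
3   Apr   24  Denver   100    28
4   May   30  Denver    43    22
5   Apr   13    Oslo    45    28
pivot: rows=city, cols=month, max(days):
month   Apr  May
city            
Denver   28   22
Oslo     28    0
Quito     0   22
take 2 rows with largest May:
month   Apr  May
city            
Denver   28   22
Quito     0   22
mean of column 'May' → 22.0

22.0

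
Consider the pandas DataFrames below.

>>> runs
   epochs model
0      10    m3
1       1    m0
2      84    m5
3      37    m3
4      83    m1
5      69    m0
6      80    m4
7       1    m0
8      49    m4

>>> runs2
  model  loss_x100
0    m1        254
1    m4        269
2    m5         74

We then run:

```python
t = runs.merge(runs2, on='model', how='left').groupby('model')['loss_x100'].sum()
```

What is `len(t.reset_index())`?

merge on 'model' (how='left') → 9 rows:
   epochs model  loss_x100
0      10    m3        NaN
1       1    m0        NaN
2      84    m5       74.0
3      37    m3        NaN
4      83    m1      254.0
5      69    m0        NaN
6      80    m4      269.0
7       1    m0        NaN
8      49    m4      269.0
group by model, sum of loss_x100:
model
m0      0.0
m1    254.0
m3      0.0
m4    538.0
m5     74.0
Name: loss_x100, dtype: float64
reset_index():
  model  loss_x100
0    m0        0.0
1    m1      254.0
2    m3        0.0
3    m4      538.0
4    m5       74.0
Reading off the number of rows, we get 5.

5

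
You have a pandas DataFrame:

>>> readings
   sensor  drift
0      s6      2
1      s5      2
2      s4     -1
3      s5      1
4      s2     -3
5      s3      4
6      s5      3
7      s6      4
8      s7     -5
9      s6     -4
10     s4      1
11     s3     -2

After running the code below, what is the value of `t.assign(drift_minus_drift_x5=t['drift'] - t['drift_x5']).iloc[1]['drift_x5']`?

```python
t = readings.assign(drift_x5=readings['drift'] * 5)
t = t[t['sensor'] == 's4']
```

add column drift_x5 = readings['drift'] * 5:
   sensor  drift  drift_x5
0      s6      2        10
1      s5      2        10
2      s4     -1        -5
3      s5      1         5
4      s2     -3       -15
5      s3      4        20
6      s5      3        15
7      s6      4        20
8      s7     -5       -25
9      s6     -4       -20
10     s4      1         5
11     s3     -2       -10
filter rows where sensor == 's4':
   sensor  drift  drift_x5
2      s4     -1        -5
10     s4      1         5
add column drift_minus_drift_x5 = t['drift'] - t['drift_x5']:
   sensor  drift  drift_x5  drift_minus_drift_x5
2      s4     -1        -5                     4
10     s4      1         5                    -4

5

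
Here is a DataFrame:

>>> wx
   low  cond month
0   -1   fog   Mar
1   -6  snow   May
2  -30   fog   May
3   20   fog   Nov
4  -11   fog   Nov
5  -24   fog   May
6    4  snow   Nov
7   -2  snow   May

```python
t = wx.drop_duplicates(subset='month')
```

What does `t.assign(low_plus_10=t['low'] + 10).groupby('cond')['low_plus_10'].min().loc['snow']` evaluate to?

4

drop duplicate month (keep=first):
   low  cond month
0   -1   fog   Mar
1   -6  snow   May
3   20   fog   Nov
add column low_plus_10 = t['low'] + 10:
   low  cond month  low_plus_10
0   -1   fog   Mar            9
1   -6  snow   May            4
3   20   fog   Nov           30
group by cond, min of low_plus_10:
cond
fog     9
snow    4
Name: low_plus_10, dtype: int64
value at index 'snow' → 4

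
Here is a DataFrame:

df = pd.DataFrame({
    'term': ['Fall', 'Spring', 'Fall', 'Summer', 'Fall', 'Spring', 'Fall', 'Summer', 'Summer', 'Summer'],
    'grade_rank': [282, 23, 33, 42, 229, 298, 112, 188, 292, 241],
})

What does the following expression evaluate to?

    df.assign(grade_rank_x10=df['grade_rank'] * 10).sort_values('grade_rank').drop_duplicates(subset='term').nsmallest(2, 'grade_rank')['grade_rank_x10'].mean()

add column grade_rank_x10 = df['grade_rank'] * 10:
     term  grade_rank  grade_rank_x10
0    Fall         282            2820
1  Spring          23             230
2    Fall          33             330
3  Summer          42             420
4    Fall         229            2290
5  Spring         298            2980
6    Fall         112            1120
7  Summer         188            1880
8  Summer         292            2920
9  Summer         241            2410
sort by grade_rank:
     term  grade_rank  grade_rank_x10
1  Spring          23             230
2    Fall          33             330
3  Summer          42             420
6    Fall         112            1120
7  Summer         188            1880
4    Fall         229            2290
9  Summer         241            2410
0    Fall         282            2820
8  Summer         292            2920
5  Spring         298            2980
drop duplicate term (keep=first):
     term  grade_rank  grade_rank_x10
1  Spring          23             230
2    Fall          33             330
3  Summer          42             420
take 2 rows with smallest grade_rank:
     term  grade_rank  grade_rank_x10
1  Spring          23             230
2    Fall          33             330
So mean() = 280.0.

280.0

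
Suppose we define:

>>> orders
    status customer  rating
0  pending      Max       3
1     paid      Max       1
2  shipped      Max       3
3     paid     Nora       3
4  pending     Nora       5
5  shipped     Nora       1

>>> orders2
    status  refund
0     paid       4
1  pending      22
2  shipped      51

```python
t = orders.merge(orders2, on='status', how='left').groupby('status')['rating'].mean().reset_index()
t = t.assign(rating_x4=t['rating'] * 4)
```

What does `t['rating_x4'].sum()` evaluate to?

32.0

merge on 'status' (how='left') → 6 rows:
    status customer  rating  refund
0  pending      Max       3      22
1     paid      Max       1       4
2  shipped      Max       3      51
3     paid     Nora       3       4
4  pending     Nora       5      22
5  shipped     Nora       1      51
group by status, mean of rating:
status
paid       2.0
pending    4.0
shipped    2.0
Name: rating, dtype: float64
reset_index():
    status  rating
0     paid     2.0
1  pending     4.0
2  shipped     2.0
add column rating_x4 = t['rating'] * 4:
    status  rating  rating_x4
0     paid     2.0        8.0
1  pending     4.0       16.0
2  shipped     2.0        8.0
The sum of column 'rating_x4' is 32.0.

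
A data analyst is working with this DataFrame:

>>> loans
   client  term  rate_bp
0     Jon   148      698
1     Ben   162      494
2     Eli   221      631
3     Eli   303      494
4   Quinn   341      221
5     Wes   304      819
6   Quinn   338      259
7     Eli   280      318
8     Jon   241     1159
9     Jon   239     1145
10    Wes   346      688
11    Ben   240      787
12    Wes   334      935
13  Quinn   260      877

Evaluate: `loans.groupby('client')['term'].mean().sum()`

group by client, mean of term:
client
Ben      201.000000
Eli      268.000000
Jon      209.333333
Quinn    313.000000
Wes      328.000000
Name: term, dtype: float64
Reading off the sum of the resulting series, we get 1319.33333333.

1319.33333333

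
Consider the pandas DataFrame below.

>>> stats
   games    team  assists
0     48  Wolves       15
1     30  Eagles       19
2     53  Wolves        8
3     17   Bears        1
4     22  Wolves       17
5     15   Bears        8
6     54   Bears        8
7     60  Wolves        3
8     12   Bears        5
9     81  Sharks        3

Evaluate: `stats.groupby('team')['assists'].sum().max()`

group by team, sum of assists:
team
Bears     22
Eagles    19
Sharks     3
Wolves    43
Name: assists, dtype: int64
Hence 43.

43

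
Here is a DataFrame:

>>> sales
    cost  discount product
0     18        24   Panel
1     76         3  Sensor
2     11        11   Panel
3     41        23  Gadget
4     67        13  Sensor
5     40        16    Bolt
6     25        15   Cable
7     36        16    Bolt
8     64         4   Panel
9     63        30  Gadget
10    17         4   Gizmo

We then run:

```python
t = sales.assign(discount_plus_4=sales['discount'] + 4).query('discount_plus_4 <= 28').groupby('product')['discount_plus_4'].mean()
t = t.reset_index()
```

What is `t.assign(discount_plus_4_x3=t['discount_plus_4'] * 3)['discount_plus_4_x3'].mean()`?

add column discount_plus_4 = sales['discount'] + 4:
    cost  discount product  discount_plus_4
0     18        24   Panel               28
1     76         3  Sensor                7
2     11        11   Panel               15
3     41        23  Gadget               27
4     67        13  Sensor               17
5     40        16    Bolt               20
6     25        15   Cable               19
7     36        16    Bolt               20
8     64         4   Panel                8
9     63        30  Gadget               34
10    17         4   Gizmo                8
filter rows where discount_plus_4 <= 28:
    cost  discount product  discount_plus_4
0     18        24   Panel               28
1     76         3  Sensor                7
2     11        11   Panel               15
3     41        23  Gadget               27
4     67        13  Sensor               17
5     40        16    Bolt               20
6     25        15   Cable               19
7     36        16    Bolt               20
8     64         4   Panel                8
10    17         4   Gizmo                8
group by product, mean of discount_plus_4:
product
Bolt      20.0
Cable     19.0
Gadget    27.0
Gizmo      8.0
Panel     17.0
Sensor    12.0
Name: discount_plus_4, dtype: float64
reset_index():
  product  discount_plus_4
0    Bolt             20.0
1   Cable             19.0
2  Gadget             27.0
3   Gizmo              8.0
4   Panel             17.0
5  Sensor             12.0
add column discount_plus_4_x3 = t['discount_plus_4'] * 3:
  product  discount_plus_4  discount_plus_4_x3
0    Bolt             20.0                60.0
1   Cable             19.0                57.0
2  Gadget             27.0                81.0
3   Gizmo              8.0                24.0
4   Panel             17.0                51.0
5  Sensor             12.0                36.0
Finally, mean of column 'discount_plus_4_x3' = 51.5.

51.5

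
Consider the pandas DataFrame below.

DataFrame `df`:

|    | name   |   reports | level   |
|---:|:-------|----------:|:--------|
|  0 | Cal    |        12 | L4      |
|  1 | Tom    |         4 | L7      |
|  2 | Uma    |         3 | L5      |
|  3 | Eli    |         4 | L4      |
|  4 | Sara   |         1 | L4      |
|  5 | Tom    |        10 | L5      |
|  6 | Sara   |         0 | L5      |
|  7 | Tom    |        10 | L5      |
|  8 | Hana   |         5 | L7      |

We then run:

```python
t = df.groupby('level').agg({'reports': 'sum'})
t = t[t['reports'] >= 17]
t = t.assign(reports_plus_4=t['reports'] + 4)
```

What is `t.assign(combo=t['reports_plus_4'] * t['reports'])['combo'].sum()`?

978

group by level, sum of reports:
       reports
level         
L4          17
L5          23
L7           9
filter rows where reports >= 17:
       reports
level         
L4          17
L5          23
add column reports_plus_4 = t['reports'] + 4:
       reports  reports_plus_4
level                         
L4          17              21
L5          23              27
add column combo = t['reports_plus_4'] * t['reports']:
       reports  reports_plus_4  combo
level                                
L4          17              21    357
L5          23              27    621
Hence 978.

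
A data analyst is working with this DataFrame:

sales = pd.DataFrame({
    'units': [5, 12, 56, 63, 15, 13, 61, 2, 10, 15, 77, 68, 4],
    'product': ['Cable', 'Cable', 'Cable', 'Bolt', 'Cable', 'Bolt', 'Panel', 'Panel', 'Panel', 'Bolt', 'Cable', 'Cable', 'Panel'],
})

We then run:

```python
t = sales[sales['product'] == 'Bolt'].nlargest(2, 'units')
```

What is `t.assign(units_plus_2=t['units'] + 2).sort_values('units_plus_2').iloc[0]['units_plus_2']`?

17

filter rows where product == 'Bolt':
   units product
3     63    Bolt
5     13    Bolt
9     15    Bolt
take 2 rows with largest units:
   units product
3     63    Bolt
9     15    Bolt
add column units_plus_2 = t['units'] + 2:
   units product  units_plus_2
3     63    Bolt            65
9     15    Bolt            17
sort by units_plus_2:
   units product  units_plus_2
9     15    Bolt            17
3     63    Bolt            65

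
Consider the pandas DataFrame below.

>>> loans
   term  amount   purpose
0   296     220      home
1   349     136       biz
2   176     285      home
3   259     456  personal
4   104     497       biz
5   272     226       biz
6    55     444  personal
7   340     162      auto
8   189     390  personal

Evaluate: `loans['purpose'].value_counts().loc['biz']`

3

value_counts of purpose:
purpose
biz         3
personal    3
home        2
auto        1
Name: count, dtype: int64
Taking the value at index 'biz' gives 3.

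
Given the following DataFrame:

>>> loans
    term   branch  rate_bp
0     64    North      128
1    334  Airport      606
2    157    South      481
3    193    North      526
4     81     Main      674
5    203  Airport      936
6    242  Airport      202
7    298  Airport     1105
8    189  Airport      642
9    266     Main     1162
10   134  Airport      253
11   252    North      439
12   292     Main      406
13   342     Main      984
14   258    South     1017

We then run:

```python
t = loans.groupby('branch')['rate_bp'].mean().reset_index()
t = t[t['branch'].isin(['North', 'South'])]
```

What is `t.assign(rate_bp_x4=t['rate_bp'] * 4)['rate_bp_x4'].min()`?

1457.33333333

group by branch, mean of rate_bp:
branch
Airport    624.000000
Main       806.500000
North      364.333333
South      749.000000
Name: rate_bp, dtype: float64
reset_index():
    branch     rate_bp
0  Airport  624.000000
1     Main  806.500000
2    North  364.333333
3    South  749.000000
filter rows where branch in ['North', 'South']:
  branch     rate_bp
2  North  364.333333
3  South  749.000000
add column rate_bp_x4 = t['rate_bp'] * 4:
  branch     rate_bp   rate_bp_x4
2  North  364.333333  1457.333333
3  South  749.000000  2996.000000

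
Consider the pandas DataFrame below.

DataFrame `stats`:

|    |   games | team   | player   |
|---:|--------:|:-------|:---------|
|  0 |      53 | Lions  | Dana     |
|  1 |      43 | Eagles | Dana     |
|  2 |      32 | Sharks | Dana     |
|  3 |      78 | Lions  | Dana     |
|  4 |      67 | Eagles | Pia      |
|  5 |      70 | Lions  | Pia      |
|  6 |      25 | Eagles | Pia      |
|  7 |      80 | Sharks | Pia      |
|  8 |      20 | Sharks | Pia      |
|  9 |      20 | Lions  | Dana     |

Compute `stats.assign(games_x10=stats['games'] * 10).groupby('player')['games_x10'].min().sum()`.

add column games_x10 = stats['games'] * 10:
   games    team player  games_x10
0     53   Lions   Dana        530
1     43  Eagles   Dana        430
2     32  Sharks   Dana        320
3     78   Lions   Dana        780
4     67  Eagles    Pia        670
5     70   Lions    Pia        700
6     25  Eagles    Pia        250
7     80  Sharks    Pia        800
8     20  Sharks    Pia        200
9     20   Lions   Dana        200
group by player, min of games_x10:
player
Dana    200
Pia     200
Name: games_x10, dtype: int64
Taking the sum of the resulting series gives 400.

400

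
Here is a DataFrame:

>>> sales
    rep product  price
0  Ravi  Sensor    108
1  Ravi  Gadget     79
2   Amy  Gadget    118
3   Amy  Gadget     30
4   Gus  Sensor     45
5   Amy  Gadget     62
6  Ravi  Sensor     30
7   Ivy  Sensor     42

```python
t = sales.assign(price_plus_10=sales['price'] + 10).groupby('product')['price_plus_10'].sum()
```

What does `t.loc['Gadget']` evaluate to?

329

add column price_plus_10 = sales['price'] + 10:
    rep product  price  price_plus_10
0  Ravi  Sensor    108            118
1  Ravi  Gadget     79             89
2   Amy  Gadget    118            128
3   Amy  Gadget     30             40
4   Gus  Sensor     45             55
5   Amy  Gadget     62             72
6  Ravi  Sensor     30             40
7   Ivy  Sensor     42             52
group by product, sum of price_plus_10:
product
Gadget    329
Sensor    265
Name: price_plus_10, dtype: int64
Taking the value at index 'Gadget' gives 329.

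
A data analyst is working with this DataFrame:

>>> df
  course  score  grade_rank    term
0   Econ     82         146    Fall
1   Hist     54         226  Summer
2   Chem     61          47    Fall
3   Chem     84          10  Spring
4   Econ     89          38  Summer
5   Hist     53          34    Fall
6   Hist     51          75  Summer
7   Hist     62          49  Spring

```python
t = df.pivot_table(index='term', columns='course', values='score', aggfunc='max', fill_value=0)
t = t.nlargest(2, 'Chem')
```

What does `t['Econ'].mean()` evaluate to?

41.0

pivot: rows=term, cols=course, max(score):
course  Chem  Econ  Hist
term                    
Fall      61    82    53
Spring    84     0    62
Summer     0    89    54
take 2 rows with largest Chem:
course  Chem  Econ  Hist
term                    
Spring    84     0    62
Fall      61    82    53
Reading off the mean of column 'Econ', we get 41.0.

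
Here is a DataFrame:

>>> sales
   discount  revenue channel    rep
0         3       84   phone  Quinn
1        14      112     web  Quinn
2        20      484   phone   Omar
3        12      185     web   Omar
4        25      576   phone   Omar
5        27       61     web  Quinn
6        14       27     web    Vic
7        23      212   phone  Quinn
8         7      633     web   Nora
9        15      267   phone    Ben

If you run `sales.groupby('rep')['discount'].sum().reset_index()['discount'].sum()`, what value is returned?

group by rep, sum of discount:
rep
Ben      15
Nora      7
Omar     57
Quinn    67
Vic      14
Name: discount, dtype: int64
reset_index():
     rep  discount
0    Ben        15
1   Nora         7
2   Omar        57
3  Quinn        67
4    Vic        14
Hence 160.

160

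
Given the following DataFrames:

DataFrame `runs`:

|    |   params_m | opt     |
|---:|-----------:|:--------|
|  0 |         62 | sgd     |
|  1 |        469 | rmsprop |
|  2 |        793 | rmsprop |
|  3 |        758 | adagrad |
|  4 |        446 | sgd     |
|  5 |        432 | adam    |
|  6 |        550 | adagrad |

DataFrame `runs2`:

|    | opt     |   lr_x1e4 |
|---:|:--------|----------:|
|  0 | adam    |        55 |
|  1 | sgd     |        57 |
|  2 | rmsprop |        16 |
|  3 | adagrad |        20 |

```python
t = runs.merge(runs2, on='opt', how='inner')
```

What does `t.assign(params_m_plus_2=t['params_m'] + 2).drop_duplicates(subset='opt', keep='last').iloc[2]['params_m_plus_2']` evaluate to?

merge on 'opt' (how='inner') → 7 rows:
   params_m      opt  lr_x1e4
0        62      sgd       57
1       469  rmsprop       16
2       793  rmsprop       16
3       758  adagrad       20
4       446      sgd       57
5       432     adam       55
6       550  adagrad       20
add column params_m_plus_2 = t['params_m'] + 2:
   params_m      opt  lr_x1e4  params_m_plus_2
0        62      sgd       57               64
1       469  rmsprop       16              471
2       793  rmsprop       16              795
3       758  adagrad       20              760
4       446      sgd       57              448
5       432     adam       55              434
6       550  adagrad       20              552
drop duplicate opt (keep=last):
   params_m      opt  lr_x1e4  params_m_plus_2
2       793  rmsprop       16              795
4       446      sgd       57              448
5       432     adam       55              434
6       550  adagrad       20              552
Then the value at position 2, column 'params_m_plus_2': 434

434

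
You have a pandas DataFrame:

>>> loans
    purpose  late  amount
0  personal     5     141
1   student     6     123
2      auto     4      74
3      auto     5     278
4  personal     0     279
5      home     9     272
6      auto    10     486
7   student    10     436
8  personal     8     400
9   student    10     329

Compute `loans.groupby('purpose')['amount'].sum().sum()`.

group by purpose, sum of amount:
purpose
auto        838
home        272
personal    820
student     888
Name: amount, dtype: int64
The sum of the resulting series is 2818.

2818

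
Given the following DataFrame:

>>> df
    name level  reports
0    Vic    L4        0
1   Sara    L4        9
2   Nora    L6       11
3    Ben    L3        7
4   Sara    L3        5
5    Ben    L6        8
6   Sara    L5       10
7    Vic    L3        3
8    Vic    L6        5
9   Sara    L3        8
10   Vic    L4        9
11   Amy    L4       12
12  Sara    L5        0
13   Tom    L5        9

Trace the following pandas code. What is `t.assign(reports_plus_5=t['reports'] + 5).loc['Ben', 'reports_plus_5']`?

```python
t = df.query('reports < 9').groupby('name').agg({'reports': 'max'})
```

filter rows where reports < 9:
    name level  reports
0    Vic    L4        0
3    Ben    L3        7
4   Sara    L3        5
5    Ben    L6        8
7    Vic    L3        3
8    Vic    L6        5
9   Sara    L3        8
12  Sara    L5        0
group by name, max of reports:
      reports
name         
Ben         8
Sara        8
Vic         5
add column reports_plus_5 = t['reports'] + 5:
      reports  reports_plus_5
name                         
Ben         8              13
Sara        8              13
Vic         5              10

13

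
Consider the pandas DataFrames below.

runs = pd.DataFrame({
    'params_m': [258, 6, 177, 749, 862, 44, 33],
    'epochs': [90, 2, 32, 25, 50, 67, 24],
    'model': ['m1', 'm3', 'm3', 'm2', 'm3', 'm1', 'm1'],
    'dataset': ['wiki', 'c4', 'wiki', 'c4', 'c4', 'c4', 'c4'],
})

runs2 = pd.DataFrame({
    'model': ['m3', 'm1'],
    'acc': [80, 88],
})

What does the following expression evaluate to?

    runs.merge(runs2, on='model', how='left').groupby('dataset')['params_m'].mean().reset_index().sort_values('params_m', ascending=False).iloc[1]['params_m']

217.5

merge on 'model' (how='left') → 7 rows:
   params_m  epochs model dataset   acc
0       258      90    m1    wiki  88.0
1         6       2    m3      c4  80.0
2       177      32    m3    wiki  80.0
3       749      25    m2      c4   NaN
4       862      50    m3      c4  80.0
5        44      67    m1      c4  88.0
6        33      24    m1      c4  88.0
group by dataset, mean of params_m:
dataset
c4      338.8
wiki    217.5
Name: params_m, dtype: float64
reset_index():
  dataset  params_m
0      c4     338.8
1    wiki     217.5
sort by params_m descending:
  dataset  params_m
0      c4     338.8
1    wiki     217.5
So iloc[1]['params_m'] = 217.5.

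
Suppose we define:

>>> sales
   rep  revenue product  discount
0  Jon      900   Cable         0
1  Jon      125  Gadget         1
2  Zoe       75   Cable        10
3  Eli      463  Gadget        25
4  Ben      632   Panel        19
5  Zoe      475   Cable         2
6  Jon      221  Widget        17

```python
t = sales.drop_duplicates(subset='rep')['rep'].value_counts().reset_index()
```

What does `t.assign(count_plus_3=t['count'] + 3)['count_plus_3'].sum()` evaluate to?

drop duplicate rep (keep=first):
   rep  revenue product  discount
0  Jon      900   Cable         0
2  Zoe       75   Cable        10
3  Eli      463  Gadget        25
4  Ben      632   Panel        19
value_counts of rep:
rep
Jon    1
Zoe    1
Eli    1
Ben    1
Name: count, dtype: int64
reset_index():
   rep  count
0  Jon      1
1  Zoe      1
2  Eli      1
3  Ben      1
add column count_plus_3 = t['count'] + 3:
   rep  count  count_plus_3
0  Jon      1             4
1  Zoe      1             4
2  Eli      1             4
3  Ben      1             4
So sum() = 16.

16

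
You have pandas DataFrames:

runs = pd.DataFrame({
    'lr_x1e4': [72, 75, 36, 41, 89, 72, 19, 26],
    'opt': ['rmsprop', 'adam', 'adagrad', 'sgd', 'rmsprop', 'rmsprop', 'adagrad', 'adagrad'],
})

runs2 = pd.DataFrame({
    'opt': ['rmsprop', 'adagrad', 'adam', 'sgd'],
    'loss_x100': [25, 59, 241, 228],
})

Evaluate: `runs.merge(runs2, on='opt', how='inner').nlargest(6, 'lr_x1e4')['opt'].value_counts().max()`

merge on 'opt' (how='inner') → 8 rows:
   lr_x1e4      opt  loss_x100
0       72  rmsprop         25
1       75     adam        241
2       36  adagrad         59
3       41      sgd        228
4       89  rmsprop         25
5       72  rmsprop         25
6       19  adagrad         59
7       26  adagrad         59
take 6 rows with largest lr_x1e4:
   lr_x1e4      opt  loss_x100
4       89  rmsprop         25
1       75     adam        241
0       72  rmsprop         25
5       72  rmsprop         25
3       41      sgd        228
2       36  adagrad         59
value_counts of opt:
opt
rmsprop    3
adam       1
sgd        1
adagrad    1
Name: count, dtype: int64

3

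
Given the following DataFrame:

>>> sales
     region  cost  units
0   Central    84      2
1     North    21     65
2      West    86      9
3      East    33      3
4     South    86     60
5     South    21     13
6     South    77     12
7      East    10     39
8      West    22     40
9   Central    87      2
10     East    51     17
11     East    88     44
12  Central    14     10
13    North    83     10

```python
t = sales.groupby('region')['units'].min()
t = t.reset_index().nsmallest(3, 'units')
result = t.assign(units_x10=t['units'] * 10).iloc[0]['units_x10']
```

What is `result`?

20

group by region, min of units:
region
Central     2
East        3
North      10
South      12
West        9
Name: units, dtype: int64
reset_index():
    region  units
0  Central      2
1     East      3
2    North     10
3    South     12
4     West      9
take 3 rows with smallest units:
    region  units
0  Central      2
1     East      3
4     West      9
add column units_x10 = t['units'] * 10:
    region  units  units_x10
0  Central      2         20
1     East      3         30
4     West      9         90
Reading off the value at position 0, column 'units_x10', we get 20.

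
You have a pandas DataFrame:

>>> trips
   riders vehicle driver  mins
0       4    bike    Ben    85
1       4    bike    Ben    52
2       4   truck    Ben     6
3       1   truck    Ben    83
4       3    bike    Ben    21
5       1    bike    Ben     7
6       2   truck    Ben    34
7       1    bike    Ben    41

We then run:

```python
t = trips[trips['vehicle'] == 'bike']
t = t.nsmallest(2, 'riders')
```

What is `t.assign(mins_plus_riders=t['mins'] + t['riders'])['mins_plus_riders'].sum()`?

filter rows where vehicle == 'bike':
   riders vehicle driver  mins
0       4    bike    Ben    85
1       4    bike    Ben    52
4       3    bike    Ben    21
5       1    bike    Ben     7
7       1    bike    Ben    41
take 2 rows with smallest riders:
   riders vehicle driver  mins
5       1    bike    Ben     7
7       1    bike    Ben    41
add column mins_plus_riders = t['mins'] + t['riders']:
   riders vehicle driver  mins  mins_plus_riders
5       1    bike    Ben     7                 8
7       1    bike    Ben    41                42
So sum() = 50.

50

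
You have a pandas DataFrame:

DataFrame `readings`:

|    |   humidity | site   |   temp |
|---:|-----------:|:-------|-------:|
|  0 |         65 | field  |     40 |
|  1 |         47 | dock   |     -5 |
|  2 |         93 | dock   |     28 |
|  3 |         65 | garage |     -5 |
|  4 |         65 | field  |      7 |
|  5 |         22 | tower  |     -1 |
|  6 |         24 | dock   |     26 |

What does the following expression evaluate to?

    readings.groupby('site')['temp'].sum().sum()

90

group by site, sum of temp:
site
dock      49
field     47
garage    -5
tower     -1
Name: temp, dtype: int64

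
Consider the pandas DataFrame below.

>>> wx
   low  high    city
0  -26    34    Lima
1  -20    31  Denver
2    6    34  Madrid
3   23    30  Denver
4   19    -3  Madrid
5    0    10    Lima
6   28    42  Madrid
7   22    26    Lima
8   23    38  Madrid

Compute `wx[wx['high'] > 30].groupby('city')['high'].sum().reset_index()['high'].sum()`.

179

filter rows where high > 30:
   low  high    city
0  -26    34    Lima
1  -20    31  Denver
2    6    34  Madrid
6   28    42  Madrid
8   23    38  Madrid
group by city, sum of high:
city
Denver     31
Lima       34
Madrid    114
Name: high, dtype: int64
reset_index():
     city  high
0  Denver    31
1    Lima    34
2  Madrid   114
Hence 179.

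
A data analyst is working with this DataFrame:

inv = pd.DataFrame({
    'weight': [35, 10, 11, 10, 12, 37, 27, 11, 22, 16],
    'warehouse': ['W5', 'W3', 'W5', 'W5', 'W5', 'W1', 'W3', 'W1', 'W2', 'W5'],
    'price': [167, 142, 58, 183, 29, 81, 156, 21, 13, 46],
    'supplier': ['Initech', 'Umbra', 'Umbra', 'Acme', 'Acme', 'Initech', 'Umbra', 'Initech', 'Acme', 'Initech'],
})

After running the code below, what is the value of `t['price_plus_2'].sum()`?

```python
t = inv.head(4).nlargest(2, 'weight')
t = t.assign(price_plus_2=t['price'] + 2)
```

229

take first 4 rows:
   weight warehouse  price supplier
0      35        W5    167  Initech
1      10        W3    142    Umbra
2      11        W5     58    Umbra
3      10        W5    183     Acme
take 2 rows with largest weight:
   weight warehouse  price supplier
0      35        W5    167  Initech
2      11        W5     58    Umbra
add column price_plus_2 = t['price'] + 2:
   weight warehouse  price supplier  price_plus_2
0      35        W5    167  Initech           169
2      11        W5     58    Umbra            60
Then the sum of column 'price_plus_2': 229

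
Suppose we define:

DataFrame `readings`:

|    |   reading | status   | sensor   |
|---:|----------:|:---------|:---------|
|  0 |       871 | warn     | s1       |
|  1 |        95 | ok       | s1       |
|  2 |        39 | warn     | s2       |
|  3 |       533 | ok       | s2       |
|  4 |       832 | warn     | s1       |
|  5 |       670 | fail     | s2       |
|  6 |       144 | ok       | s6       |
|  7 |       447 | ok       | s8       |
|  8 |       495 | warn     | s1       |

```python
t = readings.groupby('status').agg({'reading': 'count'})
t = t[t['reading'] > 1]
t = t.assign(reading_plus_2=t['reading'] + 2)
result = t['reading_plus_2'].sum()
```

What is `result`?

12

group by status, count of reading:
        reading
status         
fail          1
ok            4
warn          4
filter rows where reading > 1:
        reading
status         
ok            4
warn          4
add column reading_plus_2 = t['reading'] + 2:
        reading  reading_plus_2
status                         
ok            4               6
warn          4               6
Then the sum of column 'reading_plus_2': 12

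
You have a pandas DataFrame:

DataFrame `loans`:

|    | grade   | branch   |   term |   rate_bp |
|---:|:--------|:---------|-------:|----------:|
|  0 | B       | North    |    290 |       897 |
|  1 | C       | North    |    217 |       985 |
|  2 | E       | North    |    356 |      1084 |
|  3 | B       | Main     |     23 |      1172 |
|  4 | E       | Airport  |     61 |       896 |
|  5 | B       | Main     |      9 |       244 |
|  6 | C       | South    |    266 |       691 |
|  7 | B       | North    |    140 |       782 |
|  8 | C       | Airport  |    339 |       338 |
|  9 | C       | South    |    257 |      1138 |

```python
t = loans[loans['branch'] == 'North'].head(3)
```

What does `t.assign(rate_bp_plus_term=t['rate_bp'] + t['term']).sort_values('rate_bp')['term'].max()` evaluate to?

filter rows where branch == 'North':
  grade branch  term  rate_bp
0     B  North   290      897
1     C  North   217      985
2     E  North   356     1084
7     B  North   140      782
take first 3 rows:
  grade branch  term  rate_bp
0     B  North   290      897
1     C  North   217      985
2     E  North   356     1084
add column rate_bp_plus_term = t['rate_bp'] + t['term']:
  grade branch  term  rate_bp  rate_bp_plus_term
0     B  North   290      897               1187
1     C  North   217      985               1202
2     E  North   356     1084               1440
sort by rate_bp:
  grade branch  term  rate_bp  rate_bp_plus_term
0     B  North   290      897               1187
1     C  North   217      985               1202
2     E  North   356     1084               1440
Finally, max of column 'term' = 356.

356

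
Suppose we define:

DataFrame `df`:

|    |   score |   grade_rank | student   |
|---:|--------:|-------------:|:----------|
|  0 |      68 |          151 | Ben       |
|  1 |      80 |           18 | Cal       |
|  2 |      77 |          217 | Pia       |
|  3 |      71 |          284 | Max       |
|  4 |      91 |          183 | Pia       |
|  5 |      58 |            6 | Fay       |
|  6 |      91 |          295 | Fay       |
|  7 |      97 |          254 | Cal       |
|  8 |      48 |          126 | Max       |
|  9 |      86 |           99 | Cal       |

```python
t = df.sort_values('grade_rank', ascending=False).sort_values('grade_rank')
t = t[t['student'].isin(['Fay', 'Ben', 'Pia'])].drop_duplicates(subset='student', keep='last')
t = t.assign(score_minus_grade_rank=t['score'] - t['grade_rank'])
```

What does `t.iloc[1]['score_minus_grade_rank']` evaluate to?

sort by grade_rank descending:
   score  grade_rank student
6     91         295     Fay
3     71         284     Max
7     97         254     Cal
2     77         217     Pia
4     91         183     Pia
0     68         151     Ben
8     48         126     Max
9     86          99     Cal
1     80          18     Cal
5     58           6     Fay
sort by grade_rank:
   score  grade_rank student
5     58           6     Fay
1     80          18     Cal
9     86          99     Cal
8     48         126     Max
0     68         151     Ben
4     91         183     Pia
2     77         217     Pia
7     97         254     Cal
3     71         284     Max
6     91         295     Fay
filter rows where student in ['Fay', 'Ben', 'Pia']:
   score  grade_rank student
5     58           6     Fay
0     68         151     Ben
4     91         183     Pia
2     77         217     Pia
6     91         295     Fay
drop duplicate student (keep=last):
   score  grade_rank student
0     68         151     Ben
2     77         217     Pia
6     91         295     Fay
add column score_minus_grade_rank = t['score'] - t['grade_rank']:
   score  grade_rank student  score_minus_grade_rank
0     68         151     Ben                     -83
2     77         217     Pia                    -140
6     91         295     Fay                    -204
So iloc[1]['score_minus_grade_rank'] = -140.

-140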